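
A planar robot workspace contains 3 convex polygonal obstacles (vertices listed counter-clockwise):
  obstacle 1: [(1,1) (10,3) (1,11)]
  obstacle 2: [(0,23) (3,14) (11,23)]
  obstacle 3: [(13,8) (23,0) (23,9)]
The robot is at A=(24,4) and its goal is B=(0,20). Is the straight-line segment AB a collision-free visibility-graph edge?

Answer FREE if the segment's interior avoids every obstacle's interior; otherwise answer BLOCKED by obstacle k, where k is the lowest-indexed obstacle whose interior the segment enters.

BLOCKED by obstacle 2

Obstacle 1 [(1,1) (10,3) (1,11)]:
  edge (1,1)–(10,3): clear
  edge (10,3)–(1,11): clear
  edge (1,11)–(1,1): clear
  midpoint (12,12) outside
  → clear
Obstacle 2 [(0,23) (3,14) (11,23)]:
  edge (0,23)–(3,14): crosses AB
  edge (3,14)–(11,23): crosses AB
  edge (11,23)–(0,23): clear
  → BLOCKED
Obstacle 3 [(13,8) (23,0) (23,9)]:
  edge (13,8)–(23,0): clear
  edge (23,0)–(23,9): crosses AB
  edge (23,9)–(13,8): crosses AB
  → BLOCKED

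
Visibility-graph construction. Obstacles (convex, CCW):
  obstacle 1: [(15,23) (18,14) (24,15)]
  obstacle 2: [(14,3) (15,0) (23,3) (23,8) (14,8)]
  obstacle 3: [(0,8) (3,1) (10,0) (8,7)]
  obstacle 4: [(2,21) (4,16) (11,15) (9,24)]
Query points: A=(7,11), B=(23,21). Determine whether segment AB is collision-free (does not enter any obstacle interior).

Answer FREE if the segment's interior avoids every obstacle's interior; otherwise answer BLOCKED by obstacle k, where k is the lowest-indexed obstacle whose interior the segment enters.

Obstacle 1 [(15,23) (18,14) (24,15)]:
  edge (15,23)–(18,14): crosses AB
  edge (18,14)–(24,15): clear
  edge (24,15)–(15,23): crosses AB
  → BLOCKED
Obstacle 2 [(14,3) (15,0) (23,3) (23,8) (14,8)]:
  edge (14,3)–(15,0): clear
  edge (15,0)–(23,3): clear
  edge (23,3)–(23,8): clear
  edge (23,8)–(14,8): clear
  edge (14,8)–(14,3): clear
  midpoint (15,16) outside
  → clear
Obstacle 3 [(0,8) (3,1) (10,0) (8,7)]:
  edge (0,8)–(3,1): clear
  edge (3,1)–(10,0): clear
  edge (10,0)–(8,7): clear
  edge (8,7)–(0,8): clear
  midpoint (15,16) outside
  → clear
Obstacle 4 [(2,21) (4,16) (11,15) (9,24)]:
  edge (2,21)–(4,16): clear
  edge (4,16)–(11,15): clear
  edge (11,15)–(9,24): clear
  edge (9,24)–(2,21): clear
  midpoint (15,16) outside
  → clear

BLOCKED by obstacle 1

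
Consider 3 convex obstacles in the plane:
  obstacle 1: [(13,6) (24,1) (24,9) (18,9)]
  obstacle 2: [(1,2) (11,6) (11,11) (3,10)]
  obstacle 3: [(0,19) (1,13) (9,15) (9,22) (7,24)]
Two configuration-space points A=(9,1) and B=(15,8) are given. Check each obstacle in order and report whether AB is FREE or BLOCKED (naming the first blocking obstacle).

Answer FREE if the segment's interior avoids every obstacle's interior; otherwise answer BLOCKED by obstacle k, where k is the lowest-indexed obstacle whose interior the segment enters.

BLOCKED by obstacle 1

Obstacle 1 [(13,6) (24,1) (24,9) (18,9)]:
  edge (13,6)–(24,1): crosses AB
  edge (24,1)–(24,9): clear
  edge (24,9)–(18,9): clear
  edge (18,9)–(13,6): crosses AB
  → BLOCKED
Obstacle 2 [(1,2) (11,6) (11,11) (3,10)]:
  edge (1,2)–(11,6): clear
  edge (11,6)–(11,11): clear
  edge (11,11)–(3,10): clear
  edge (3,10)–(1,2): clear
  midpoint (12,9/2) outside
  → clear
Obstacle 3 [(0,19) (1,13) (9,15) (9,22) (7,24)]:
  edge (0,19)–(1,13): clear
  edge (1,13)–(9,15): clear
  edge (9,15)–(9,22): clear
  edge (9,22)–(7,24): clear
  edge (7,24)–(0,19): clear
  midpoint (12,9/2) outside
  → clear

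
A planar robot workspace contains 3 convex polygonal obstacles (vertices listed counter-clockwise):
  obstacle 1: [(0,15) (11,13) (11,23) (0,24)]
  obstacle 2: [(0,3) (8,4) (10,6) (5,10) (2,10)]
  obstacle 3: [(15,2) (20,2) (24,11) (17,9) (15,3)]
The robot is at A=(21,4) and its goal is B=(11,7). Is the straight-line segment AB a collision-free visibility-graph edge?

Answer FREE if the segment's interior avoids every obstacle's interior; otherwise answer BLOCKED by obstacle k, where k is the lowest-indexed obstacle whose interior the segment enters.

BLOCKED by obstacle 3

Obstacle 1 [(0,15) (11,13) (11,23) (0,24)]:
  edge (0,15)–(11,13): clear
  edge (11,13)–(11,23): clear
  edge (11,23)–(0,24): clear
  edge (0,24)–(0,15): clear
  midpoint (16,11/2) outside
  → clear
Obstacle 2 [(0,3) (8,4) (10,6) (5,10) (2,10)]:
  edge (0,3)–(8,4): clear
  edge (8,4)–(10,6): clear
  edge (10,6)–(5,10): clear
  edge (5,10)–(2,10): clear
  edge (2,10)–(0,3): clear
  midpoint (16,11/2) outside
  → clear
Obstacle 3 [(15,2) (20,2) (24,11) (17,9) (15,3)]:
  edge (15,2)–(20,2): clear
  edge (20,2)–(24,11): crosses AB
  edge (24,11)–(17,9): clear
  edge (17,9)–(15,3): crosses AB
  edge (15,3)–(15,2): clear
  → BLOCKED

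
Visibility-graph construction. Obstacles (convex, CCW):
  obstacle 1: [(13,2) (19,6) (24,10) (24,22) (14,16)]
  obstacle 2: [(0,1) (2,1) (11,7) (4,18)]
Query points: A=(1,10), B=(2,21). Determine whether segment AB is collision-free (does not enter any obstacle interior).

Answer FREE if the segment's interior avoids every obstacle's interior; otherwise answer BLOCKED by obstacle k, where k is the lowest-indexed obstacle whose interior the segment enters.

FREE

Obstacle 1 [(13,2) (19,6) (24,10) (24,22) (14,16)]:
  edge (13,2)–(19,6): clear
  edge (19,6)–(24,10): clear
  edge (24,10)–(24,22): clear
  edge (24,22)–(14,16): clear
  edge (14,16)–(13,2): clear
  midpoint (3/2,31/2) outside
  → clear
Obstacle 2 [(0,1) (2,1) (11,7) (4,18)]:
  edge (0,1)–(2,1): clear
  edge (2,1)–(11,7): clear
  edge (11,7)–(4,18): clear
  edge (4,18)–(0,1): clear
  midpoint (3/2,31/2) outside
  → clear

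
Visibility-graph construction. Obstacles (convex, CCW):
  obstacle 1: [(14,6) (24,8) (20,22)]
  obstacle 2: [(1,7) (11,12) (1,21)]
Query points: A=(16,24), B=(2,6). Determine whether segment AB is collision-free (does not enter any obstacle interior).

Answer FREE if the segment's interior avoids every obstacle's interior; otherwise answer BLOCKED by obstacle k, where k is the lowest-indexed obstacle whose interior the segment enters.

Obstacle 1 [(14,6) (24,8) (20,22)]:
  edge (14,6)–(24,8): clear
  edge (24,8)–(20,22): clear
  edge (20,22)–(14,6): clear
  midpoint (9,15) outside
  → clear
Obstacle 2 [(1,7) (11,12) (1,21)]:
  edge (1,7)–(11,12): crosses AB
  edge (11,12)–(1,21): crosses AB
  edge (1,21)–(1,7): clear
  → BLOCKED

BLOCKED by obstacle 2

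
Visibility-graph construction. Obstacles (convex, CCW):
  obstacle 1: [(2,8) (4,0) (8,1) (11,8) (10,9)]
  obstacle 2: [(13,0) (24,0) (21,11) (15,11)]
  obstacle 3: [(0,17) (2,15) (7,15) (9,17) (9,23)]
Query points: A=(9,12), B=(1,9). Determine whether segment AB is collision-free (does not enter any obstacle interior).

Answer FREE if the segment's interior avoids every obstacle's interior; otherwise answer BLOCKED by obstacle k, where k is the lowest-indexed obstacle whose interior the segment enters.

Obstacle 1 [(2,8) (4,0) (8,1) (11,8) (10,9)]:
  edge (2,8)–(4,0): clear
  edge (4,0)–(8,1): clear
  edge (8,1)–(11,8): clear
  edge (11,8)–(10,9): clear
  edge (10,9)–(2,8): clear
  midpoint (5,21/2) outside
  → clear
Obstacle 2 [(13,0) (24,0) (21,11) (15,11)]:
  edge (13,0)–(24,0): clear
  edge (24,0)–(21,11): clear
  edge (21,11)–(15,11): clear
  edge (15,11)–(13,0): clear
  midpoint (5,21/2) outside
  → clear
Obstacle 3 [(0,17) (2,15) (7,15) (9,17) (9,23)]:
  edge (0,17)–(2,15): clear
  edge (2,15)–(7,15): clear
  edge (7,15)–(9,17): clear
  edge (9,17)–(9,23): clear
  edge (9,23)–(0,17): clear
  midpoint (5,21/2) outside
  → clear

FREE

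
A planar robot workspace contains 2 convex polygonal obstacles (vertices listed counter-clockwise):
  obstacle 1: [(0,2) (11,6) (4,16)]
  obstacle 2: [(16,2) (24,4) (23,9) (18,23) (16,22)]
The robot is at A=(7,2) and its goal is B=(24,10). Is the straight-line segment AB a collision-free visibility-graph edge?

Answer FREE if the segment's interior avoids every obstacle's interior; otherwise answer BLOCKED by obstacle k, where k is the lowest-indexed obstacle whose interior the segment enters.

Obstacle 1 [(0,2) (11,6) (4,16)]:
  edge (0,2)–(11,6): clear
  edge (11,6)–(4,16): clear
  edge (4,16)–(0,2): clear
  midpoint (31/2,6) outside
  → clear
Obstacle 2 [(16,2) (24,4) (23,9) (18,23) (16,22)]:
  edge (16,2)–(24,4): clear
  edge (24,4)–(23,9): clear
  edge (23,9)–(18,23): crosses AB
  edge (18,23)–(16,22): clear
  edge (16,22)–(16,2): crosses AB
  → BLOCKED

BLOCKED by obstacle 2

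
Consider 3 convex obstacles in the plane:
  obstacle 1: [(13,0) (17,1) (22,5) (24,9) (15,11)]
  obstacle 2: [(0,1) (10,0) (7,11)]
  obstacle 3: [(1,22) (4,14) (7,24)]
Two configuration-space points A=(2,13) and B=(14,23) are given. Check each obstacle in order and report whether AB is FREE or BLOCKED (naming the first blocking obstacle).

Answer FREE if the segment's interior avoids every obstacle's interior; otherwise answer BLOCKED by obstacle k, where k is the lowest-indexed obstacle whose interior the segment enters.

BLOCKED by obstacle 3

Obstacle 1 [(13,0) (17,1) (22,5) (24,9) (15,11)]:
  edge (13,0)–(17,1): clear
  edge (17,1)–(22,5): clear
  edge (22,5)–(24,9): clear
  edge (24,9)–(15,11): clear
  edge (15,11)–(13,0): clear
  midpoint (8,18) outside
  → clear
Obstacle 2 [(0,1) (10,0) (7,11)]:
  edge (0,1)–(10,0): clear
  edge (10,0)–(7,11): clear
  edge (7,11)–(0,1): clear
  midpoint (8,18) outside
  → clear
Obstacle 3 [(1,22) (4,14) (7,24)]:
  edge (1,22)–(4,14): crosses AB
  edge (4,14)–(7,24): crosses AB
  edge (7,24)–(1,22): clear
  → BLOCKED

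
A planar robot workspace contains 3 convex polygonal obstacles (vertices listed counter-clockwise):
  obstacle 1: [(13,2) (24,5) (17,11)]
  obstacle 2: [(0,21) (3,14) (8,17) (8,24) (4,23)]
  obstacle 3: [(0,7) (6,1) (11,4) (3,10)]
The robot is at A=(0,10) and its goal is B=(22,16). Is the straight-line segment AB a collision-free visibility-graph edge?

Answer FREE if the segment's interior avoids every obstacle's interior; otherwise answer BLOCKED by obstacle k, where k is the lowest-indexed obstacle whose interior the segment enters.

Obstacle 1 [(13,2) (24,5) (17,11)]:
  edge (13,2)–(24,5): clear
  edge (24,5)–(17,11): clear
  edge (17,11)–(13,2): clear
  midpoint (11,13) outside
  → clear
Obstacle 2 [(0,21) (3,14) (8,17) (8,24) (4,23)]:
  edge (0,21)–(3,14): clear
  edge (3,14)–(8,17): clear
  edge (8,17)–(8,24): clear
  edge (8,24)–(4,23): clear
  edge (4,23)–(0,21): clear
  midpoint (11,13) outside
  → clear
Obstacle 3 [(0,7) (6,1) (11,4) (3,10)]:
  edge (0,7)–(6,1): clear
  edge (6,1)–(11,4): clear
  edge (11,4)–(3,10): clear
  edge (3,10)–(0,7): clear
  midpoint (11,13) outside
  → clear

FREE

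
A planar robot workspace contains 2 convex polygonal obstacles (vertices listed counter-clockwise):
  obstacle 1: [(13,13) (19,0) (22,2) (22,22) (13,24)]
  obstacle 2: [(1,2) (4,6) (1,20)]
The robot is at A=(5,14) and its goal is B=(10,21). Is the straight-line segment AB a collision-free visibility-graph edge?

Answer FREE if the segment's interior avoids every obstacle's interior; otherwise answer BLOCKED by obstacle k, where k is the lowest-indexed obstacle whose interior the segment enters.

FREE

Obstacle 1 [(13,13) (19,0) (22,2) (22,22) (13,24)]:
  edge (13,13)–(19,0): clear
  edge (19,0)–(22,2): clear
  edge (22,2)–(22,22): clear
  edge (22,22)–(13,24): clear
  edge (13,24)–(13,13): clear
  midpoint (15/2,35/2) outside
  → clear
Obstacle 2 [(1,2) (4,6) (1,20)]:
  edge (1,2)–(4,6): clear
  edge (4,6)–(1,20): clear
  edge (1,20)–(1,2): clear
  midpoint (15/2,35/2) outside
  → clear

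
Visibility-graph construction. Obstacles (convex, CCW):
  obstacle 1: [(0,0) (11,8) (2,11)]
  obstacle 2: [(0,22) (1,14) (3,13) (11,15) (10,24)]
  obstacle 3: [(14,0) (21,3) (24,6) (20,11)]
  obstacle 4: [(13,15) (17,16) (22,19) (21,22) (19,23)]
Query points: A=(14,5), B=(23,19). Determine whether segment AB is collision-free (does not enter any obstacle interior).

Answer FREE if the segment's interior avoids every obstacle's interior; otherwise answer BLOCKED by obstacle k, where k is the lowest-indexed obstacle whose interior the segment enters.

FREE

Obstacle 1 [(0,0) (11,8) (2,11)]:
  edge (0,0)–(11,8): clear
  edge (11,8)–(2,11): clear
  edge (2,11)–(0,0): clear
  midpoint (37/2,12) outside
  → clear
Obstacle 2 [(0,22) (1,14) (3,13) (11,15) (10,24)]:
  edge (0,22)–(1,14): clear
  edge (1,14)–(3,13): clear
  edge (3,13)–(11,15): clear
  edge (11,15)–(10,24): clear
  edge (10,24)–(0,22): clear
  midpoint (37/2,12) outside
  → clear
Obstacle 3 [(14,0) (21,3) (24,6) (20,11)]:
  edge (14,0)–(21,3): clear
  edge (21,3)–(24,6): clear
  edge (24,6)–(20,11): clear
  edge (20,11)–(14,0): clear
  midpoint (37/2,12) outside
  → clear
Obstacle 4 [(13,15) (17,16) (22,19) (21,22) (19,23)]:
  edge (13,15)–(17,16): clear
  edge (17,16)–(22,19): clear
  edge (22,19)–(21,22): clear
  edge (21,22)–(19,23): clear
  edge (19,23)–(13,15): clear
  midpoint (37/2,12) outside
  → clear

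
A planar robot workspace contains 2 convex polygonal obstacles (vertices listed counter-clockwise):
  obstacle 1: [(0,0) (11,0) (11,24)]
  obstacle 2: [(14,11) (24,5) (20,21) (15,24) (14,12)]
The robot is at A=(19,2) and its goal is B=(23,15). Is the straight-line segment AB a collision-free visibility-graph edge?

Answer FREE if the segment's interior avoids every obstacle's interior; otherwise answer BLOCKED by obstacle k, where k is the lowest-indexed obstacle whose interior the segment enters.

BLOCKED by obstacle 2

Obstacle 1 [(0,0) (11,0) (11,24)]:
  edge (0,0)–(11,0): clear
  edge (11,0)–(11,24): clear
  edge (11,24)–(0,0): clear
  midpoint (21,17/2) outside
  → clear
Obstacle 2 [(14,11) (24,5) (20,21) (15,24) (14,12)]:
  edge (14,11)–(24,5): crosses AB
  edge (24,5)–(20,21): crosses AB
  edge (20,21)–(15,24): clear
  edge (15,24)–(14,12): clear
  edge (14,12)–(14,11): clear
  → BLOCKED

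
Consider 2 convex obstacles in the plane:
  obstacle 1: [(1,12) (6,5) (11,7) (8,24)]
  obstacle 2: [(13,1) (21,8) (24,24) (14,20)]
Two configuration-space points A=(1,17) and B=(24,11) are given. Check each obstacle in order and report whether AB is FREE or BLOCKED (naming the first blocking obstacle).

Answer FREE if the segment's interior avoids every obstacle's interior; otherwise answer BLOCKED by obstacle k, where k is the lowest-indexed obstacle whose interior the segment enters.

BLOCKED by obstacle 1

Obstacle 1 [(1,12) (6,5) (11,7) (8,24)]:
  edge (1,12)–(6,5): clear
  edge (6,5)–(11,7): clear
  edge (11,7)–(8,24): crosses AB
  edge (8,24)–(1,12): crosses AB
  → BLOCKED
Obstacle 2 [(13,1) (21,8) (24,24) (14,20)]:
  edge (13,1)–(21,8): clear
  edge (21,8)–(24,24): crosses AB
  edge (24,24)–(14,20): clear
  edge (14,20)–(13,1): crosses AB
  → BLOCKED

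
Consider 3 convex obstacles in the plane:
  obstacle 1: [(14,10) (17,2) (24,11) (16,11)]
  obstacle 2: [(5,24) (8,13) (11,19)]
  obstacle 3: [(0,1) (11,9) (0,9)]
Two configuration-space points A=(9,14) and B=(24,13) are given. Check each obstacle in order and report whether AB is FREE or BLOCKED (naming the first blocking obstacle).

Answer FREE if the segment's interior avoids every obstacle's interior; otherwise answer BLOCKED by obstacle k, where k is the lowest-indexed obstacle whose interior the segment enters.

FREE

Obstacle 1 [(14,10) (17,2) (24,11) (16,11)]:
  edge (14,10)–(17,2): clear
  edge (17,2)–(24,11): clear
  edge (24,11)–(16,11): clear
  edge (16,11)–(14,10): clear
  midpoint (33/2,27/2) outside
  → clear
Obstacle 2 [(5,24) (8,13) (11,19)]:
  edge (5,24)–(8,13): clear
  edge (8,13)–(11,19): clear
  edge (11,19)–(5,24): clear
  midpoint (33/2,27/2) outside
  → clear
Obstacle 3 [(0,1) (11,9) (0,9)]:
  edge (0,1)–(11,9): clear
  edge (11,9)–(0,9): clear
  edge (0,9)–(0,1): clear
  midpoint (33/2,27/2) outside
  → clear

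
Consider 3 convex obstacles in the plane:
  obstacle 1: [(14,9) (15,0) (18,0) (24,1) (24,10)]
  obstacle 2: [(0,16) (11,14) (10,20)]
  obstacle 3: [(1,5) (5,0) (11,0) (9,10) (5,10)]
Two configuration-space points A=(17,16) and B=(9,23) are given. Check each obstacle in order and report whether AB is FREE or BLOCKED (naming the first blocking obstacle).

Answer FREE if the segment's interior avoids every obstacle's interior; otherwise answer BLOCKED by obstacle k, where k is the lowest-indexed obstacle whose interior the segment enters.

Obstacle 1 [(14,9) (15,0) (18,0) (24,1) (24,10)]:
  edge (14,9)–(15,0): clear
  edge (15,0)–(18,0): clear
  edge (18,0)–(24,1): clear
  edge (24,1)–(24,10): clear
  edge (24,10)–(14,9): clear
  midpoint (13,39/2) outside
  → clear
Obstacle 2 [(0,16) (11,14) (10,20)]:
  edge (0,16)–(11,14): clear
  edge (11,14)–(10,20): clear
  edge (10,20)–(0,16): clear
  midpoint (13,39/2) outside
  → clear
Obstacle 3 [(1,5) (5,0) (11,0) (9,10) (5,10)]:
  edge (1,5)–(5,0): clear
  edge (5,0)–(11,0): clear
  edge (11,0)–(9,10): clear
  edge (9,10)–(5,10): clear
  edge (5,10)–(1,5): clear
  midpoint (13,39/2) outside
  → clear

FREE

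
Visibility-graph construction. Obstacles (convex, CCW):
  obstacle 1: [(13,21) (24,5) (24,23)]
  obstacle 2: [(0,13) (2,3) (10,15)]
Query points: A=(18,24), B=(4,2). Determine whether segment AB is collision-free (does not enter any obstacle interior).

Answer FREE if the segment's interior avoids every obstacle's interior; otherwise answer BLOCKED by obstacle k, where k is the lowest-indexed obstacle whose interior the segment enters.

BLOCKED by obstacle 1

Obstacle 1 [(13,21) (24,5) (24,23)]:
  edge (13,21)–(24,5): crosses AB
  edge (24,5)–(24,23): clear
  edge (24,23)–(13,21): crosses AB
  → BLOCKED
Obstacle 2 [(0,13) (2,3) (10,15)]:
  edge (0,13)–(2,3): clear
  edge (2,3)–(10,15): clear
  edge (10,15)–(0,13): clear
  midpoint (11,13) outside
  → clear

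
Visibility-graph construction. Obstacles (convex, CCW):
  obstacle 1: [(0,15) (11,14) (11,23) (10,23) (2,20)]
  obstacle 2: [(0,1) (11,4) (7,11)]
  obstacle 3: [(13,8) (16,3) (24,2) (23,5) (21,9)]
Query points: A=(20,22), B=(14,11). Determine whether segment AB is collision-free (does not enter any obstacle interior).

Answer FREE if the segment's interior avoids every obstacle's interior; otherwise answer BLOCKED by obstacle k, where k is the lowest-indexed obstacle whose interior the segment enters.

Obstacle 1 [(0,15) (11,14) (11,23) (10,23) (2,20)]:
  edge (0,15)–(11,14): clear
  edge (11,14)–(11,23): clear
  edge (11,23)–(10,23): clear
  edge (10,23)–(2,20): clear
  edge (2,20)–(0,15): clear
  midpoint (17,33/2) outside
  → clear
Obstacle 2 [(0,1) (11,4) (7,11)]:
  edge (0,1)–(11,4): clear
  edge (11,4)–(7,11): clear
  edge (7,11)–(0,1): clear
  midpoint (17,33/2) outside
  → clear
Obstacle 3 [(13,8) (16,3) (24,2) (23,5) (21,9)]:
  edge (13,8)–(16,3): clear
  edge (16,3)–(24,2): clear
  edge (24,2)–(23,5): clear
  edge (23,5)–(21,9): clear
  edge (21,9)–(13,8): clear
  midpoint (17,33/2) outside
  → clear

FREE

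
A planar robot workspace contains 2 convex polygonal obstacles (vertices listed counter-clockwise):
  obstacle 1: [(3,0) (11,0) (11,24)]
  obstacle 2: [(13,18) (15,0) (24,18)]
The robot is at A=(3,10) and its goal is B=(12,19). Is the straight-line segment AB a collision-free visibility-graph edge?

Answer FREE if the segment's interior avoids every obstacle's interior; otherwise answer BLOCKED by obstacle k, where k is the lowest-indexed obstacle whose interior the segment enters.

BLOCKED by obstacle 1

Obstacle 1 [(3,0) (11,0) (11,24)]:
  edge (3,0)–(11,0): clear
  edge (11,0)–(11,24): crosses AB
  edge (11,24)–(3,0): crosses AB
  → BLOCKED
Obstacle 2 [(13,18) (15,0) (24,18)]:
  edge (13,18)–(15,0): clear
  edge (15,0)–(24,18): clear
  edge (24,18)–(13,18): clear
  midpoint (15/2,29/2) outside
  → clear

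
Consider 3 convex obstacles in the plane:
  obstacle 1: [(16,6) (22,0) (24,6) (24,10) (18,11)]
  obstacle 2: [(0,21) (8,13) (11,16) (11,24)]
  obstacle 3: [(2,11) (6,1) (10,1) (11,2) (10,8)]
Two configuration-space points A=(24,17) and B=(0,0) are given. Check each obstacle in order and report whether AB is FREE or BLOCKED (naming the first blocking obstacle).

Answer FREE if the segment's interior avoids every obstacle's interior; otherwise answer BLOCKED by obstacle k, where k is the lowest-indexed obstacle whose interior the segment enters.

Obstacle 1 [(16,6) (22,0) (24,6) (24,10) (18,11)]:
  edge (16,6)–(22,0): clear
  edge (22,0)–(24,6): clear
  edge (24,6)–(24,10): clear
  edge (24,10)–(18,11): clear
  edge (18,11)–(16,6): clear
  midpoint (12,17/2) outside
  → clear
Obstacle 2 [(0,21) (8,13) (11,16) (11,24)]:
  edge (0,21)–(8,13): clear
  edge (8,13)–(11,16): clear
  edge (11,16)–(11,24): clear
  edge (11,24)–(0,21): clear
  midpoint (12,17/2) outside
  → clear
Obstacle 3 [(2,11) (6,1) (10,1) (11,2) (10,8)]:
  edge (2,11)–(6,1): crosses AB
  edge (6,1)–(10,1): clear
  edge (10,1)–(11,2): clear
  edge (11,2)–(10,8): crosses AB
  edge (10,8)–(2,11): clear
  → BLOCKED

BLOCKED by obstacle 3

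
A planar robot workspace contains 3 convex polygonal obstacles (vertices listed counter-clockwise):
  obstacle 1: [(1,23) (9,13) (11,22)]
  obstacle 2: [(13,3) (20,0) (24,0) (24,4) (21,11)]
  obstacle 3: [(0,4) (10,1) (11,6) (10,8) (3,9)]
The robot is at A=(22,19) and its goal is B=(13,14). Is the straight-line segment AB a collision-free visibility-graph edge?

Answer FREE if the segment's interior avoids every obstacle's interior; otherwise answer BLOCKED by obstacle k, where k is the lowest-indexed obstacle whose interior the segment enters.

FREE

Obstacle 1 [(1,23) (9,13) (11,22)]:
  edge (1,23)–(9,13): clear
  edge (9,13)–(11,22): clear
  edge (11,22)–(1,23): clear
  midpoint (35/2,33/2) outside
  → clear
Obstacle 2 [(13,3) (20,0) (24,0) (24,4) (21,11)]:
  edge (13,3)–(20,0): clear
  edge (20,0)–(24,0): clear
  edge (24,0)–(24,4): clear
  edge (24,4)–(21,11): clear
  edge (21,11)–(13,3): clear
  midpoint (35/2,33/2) outside
  → clear
Obstacle 3 [(0,4) (10,1) (11,6) (10,8) (3,9)]:
  edge (0,4)–(10,1): clear
  edge (10,1)–(11,6): clear
  edge (11,6)–(10,8): clear
  edge (10,8)–(3,9): clear
  edge (3,9)–(0,4): clear
  midpoint (35/2,33/2) outside
  → clear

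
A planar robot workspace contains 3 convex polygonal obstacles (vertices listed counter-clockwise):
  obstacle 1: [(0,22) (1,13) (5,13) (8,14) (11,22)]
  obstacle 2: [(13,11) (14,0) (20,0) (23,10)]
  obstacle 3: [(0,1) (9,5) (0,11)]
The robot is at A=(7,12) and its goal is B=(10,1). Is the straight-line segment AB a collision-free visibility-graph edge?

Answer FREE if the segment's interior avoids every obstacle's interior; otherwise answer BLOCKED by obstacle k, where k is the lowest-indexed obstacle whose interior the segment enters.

BLOCKED by obstacle 3

Obstacle 1 [(0,22) (1,13) (5,13) (8,14) (11,22)]:
  edge (0,22)–(1,13): clear
  edge (1,13)–(5,13): clear
  edge (5,13)–(8,14): clear
  edge (8,14)–(11,22): clear
  edge (11,22)–(0,22): clear
  midpoint (17/2,13/2) outside
  → clear
Obstacle 2 [(13,11) (14,0) (20,0) (23,10)]:
  edge (13,11)–(14,0): clear
  edge (14,0)–(20,0): clear
  edge (20,0)–(23,10): clear
  edge (23,10)–(13,11): clear
  midpoint (17/2,13/2) outside
  → clear
Obstacle 3 [(0,1) (9,5) (0,11)]:
  edge (0,1)–(9,5): crosses AB
  edge (9,5)–(0,11): crosses AB
  edge (0,11)–(0,1): clear
  → BLOCKED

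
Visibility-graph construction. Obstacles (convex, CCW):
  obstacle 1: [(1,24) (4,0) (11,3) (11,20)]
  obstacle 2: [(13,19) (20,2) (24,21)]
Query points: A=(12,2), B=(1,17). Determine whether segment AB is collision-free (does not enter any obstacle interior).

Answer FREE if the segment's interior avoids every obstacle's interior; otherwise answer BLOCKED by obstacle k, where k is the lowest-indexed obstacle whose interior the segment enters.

BLOCKED by obstacle 1

Obstacle 1 [(1,24) (4,0) (11,3) (11,20)]:
  edge (1,24)–(4,0): crosses AB
  edge (4,0)–(11,3): clear
  edge (11,3)–(11,20): crosses AB
  edge (11,20)–(1,24): clear
  → BLOCKED
Obstacle 2 [(13,19) (20,2) (24,21)]:
  edge (13,19)–(20,2): clear
  edge (20,2)–(24,21): clear
  edge (24,21)–(13,19): clear
  midpoint (13/2,19/2) outside
  → clear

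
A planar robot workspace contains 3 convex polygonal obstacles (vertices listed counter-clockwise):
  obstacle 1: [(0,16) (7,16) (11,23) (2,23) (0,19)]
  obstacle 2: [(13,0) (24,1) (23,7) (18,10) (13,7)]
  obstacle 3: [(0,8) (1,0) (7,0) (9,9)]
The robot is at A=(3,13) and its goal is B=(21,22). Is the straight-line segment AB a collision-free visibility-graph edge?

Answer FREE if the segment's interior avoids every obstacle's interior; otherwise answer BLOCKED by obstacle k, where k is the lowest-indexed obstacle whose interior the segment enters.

FREE

Obstacle 1 [(0,16) (7,16) (11,23) (2,23) (0,19)]:
  edge (0,16)–(7,16): clear
  edge (7,16)–(11,23): clear
  edge (11,23)–(2,23): clear
  edge (2,23)–(0,19): clear
  edge (0,19)–(0,16): clear
  midpoint (12,35/2) outside
  → clear
Obstacle 2 [(13,0) (24,1) (23,7) (18,10) (13,7)]:
  edge (13,0)–(24,1): clear
  edge (24,1)–(23,7): clear
  edge (23,7)–(18,10): clear
  edge (18,10)–(13,7): clear
  edge (13,7)–(13,0): clear
  midpoint (12,35/2) outside
  → clear
Obstacle 3 [(0,8) (1,0) (7,0) (9,9)]:
  edge (0,8)–(1,0): clear
  edge (1,0)–(7,0): clear
  edge (7,0)–(9,9): clear
  edge (9,9)–(0,8): clear
  midpoint (12,35/2) outside
  → clear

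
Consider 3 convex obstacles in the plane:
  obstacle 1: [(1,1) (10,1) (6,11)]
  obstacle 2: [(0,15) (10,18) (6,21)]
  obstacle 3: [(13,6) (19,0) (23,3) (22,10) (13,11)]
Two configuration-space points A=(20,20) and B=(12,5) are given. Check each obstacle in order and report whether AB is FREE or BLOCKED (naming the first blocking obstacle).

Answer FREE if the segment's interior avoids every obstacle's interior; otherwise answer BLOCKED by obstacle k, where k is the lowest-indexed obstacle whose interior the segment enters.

BLOCKED by obstacle 3

Obstacle 1 [(1,1) (10,1) (6,11)]:
  edge (1,1)–(10,1): clear
  edge (10,1)–(6,11): clear
  edge (6,11)–(1,1): clear
  midpoint (16,25/2) outside
  → clear
Obstacle 2 [(0,15) (10,18) (6,21)]:
  edge (0,15)–(10,18): clear
  edge (10,18)–(6,21): clear
  edge (6,21)–(0,15): clear
  midpoint (16,25/2) outside
  → clear
Obstacle 3 [(13,6) (19,0) (23,3) (22,10) (13,11)]:
  edge (13,6)–(19,0): clear
  edge (19,0)–(23,3): clear
  edge (23,3)–(22,10): clear
  edge (22,10)–(13,11): crosses AB
  edge (13,11)–(13,6): crosses AB
  → BLOCKED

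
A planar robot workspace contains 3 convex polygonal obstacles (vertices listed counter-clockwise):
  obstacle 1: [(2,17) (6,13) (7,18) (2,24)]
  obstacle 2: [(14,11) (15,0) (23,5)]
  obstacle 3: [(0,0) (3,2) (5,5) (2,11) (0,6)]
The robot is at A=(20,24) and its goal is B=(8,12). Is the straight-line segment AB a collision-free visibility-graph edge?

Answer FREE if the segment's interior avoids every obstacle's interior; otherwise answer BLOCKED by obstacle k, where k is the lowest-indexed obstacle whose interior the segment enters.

Obstacle 1 [(2,17) (6,13) (7,18) (2,24)]:
  edge (2,17)–(6,13): clear
  edge (6,13)–(7,18): clear
  edge (7,18)–(2,24): clear
  edge (2,24)–(2,17): clear
  midpoint (14,18) outside
  → clear
Obstacle 2 [(14,11) (15,0) (23,5)]:
  edge (14,11)–(15,0): clear
  edge (15,0)–(23,5): clear
  edge (23,5)–(14,11): clear
  midpoint (14,18) outside
  → clear
Obstacle 3 [(0,0) (3,2) (5,5) (2,11) (0,6)]:
  edge (0,0)–(3,2): clear
  edge (3,2)–(5,5): clear
  edge (5,5)–(2,11): clear
  edge (2,11)–(0,6): clear
  edge (0,6)–(0,0): clear
  midpoint (14,18) outside
  → clear

FREE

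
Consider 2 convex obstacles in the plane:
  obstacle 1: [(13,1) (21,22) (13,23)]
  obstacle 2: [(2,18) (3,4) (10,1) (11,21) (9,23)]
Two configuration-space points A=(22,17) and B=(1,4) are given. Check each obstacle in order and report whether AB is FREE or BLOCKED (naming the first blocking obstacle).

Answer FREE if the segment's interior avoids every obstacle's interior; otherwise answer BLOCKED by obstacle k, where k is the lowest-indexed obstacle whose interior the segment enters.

Obstacle 1 [(13,1) (21,22) (13,23)]:
  edge (13,1)–(21,22): crosses AB
  edge (21,22)–(13,23): clear
  edge (13,23)–(13,1): crosses AB
  → BLOCKED
Obstacle 2 [(2,18) (3,4) (10,1) (11,21) (9,23)]:
  edge (2,18)–(3,4): crosses AB
  edge (3,4)–(10,1): clear
  edge (10,1)–(11,21): crosses AB
  edge (11,21)–(9,23): clear
  edge (9,23)–(2,18): clear
  → BLOCKED

BLOCKED by obstacle 1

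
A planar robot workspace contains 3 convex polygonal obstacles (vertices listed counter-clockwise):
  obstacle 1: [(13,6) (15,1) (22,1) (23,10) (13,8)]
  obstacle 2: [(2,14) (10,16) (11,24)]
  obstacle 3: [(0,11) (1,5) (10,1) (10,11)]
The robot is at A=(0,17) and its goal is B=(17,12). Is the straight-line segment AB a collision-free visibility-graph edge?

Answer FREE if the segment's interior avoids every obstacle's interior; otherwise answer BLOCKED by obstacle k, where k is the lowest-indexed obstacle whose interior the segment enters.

BLOCKED by obstacle 2

Obstacle 1 [(13,6) (15,1) (22,1) (23,10) (13,8)]:
  edge (13,6)–(15,1): clear
  edge (15,1)–(22,1): clear
  edge (22,1)–(23,10): clear
  edge (23,10)–(13,8): clear
  edge (13,8)–(13,6): clear
  midpoint (17/2,29/2) outside
  → clear
Obstacle 2 [(2,14) (10,16) (11,24)]:
  edge (2,14)–(10,16): crosses AB
  edge (10,16)–(11,24): clear
  edge (11,24)–(2,14): crosses AB
  → BLOCKED
Obstacle 3 [(0,11) (1,5) (10,1) (10,11)]:
  edge (0,11)–(1,5): clear
  edge (1,5)–(10,1): clear
  edge (10,1)–(10,11): clear
  edge (10,11)–(0,11): clear
  midpoint (17/2,29/2) outside
  → clear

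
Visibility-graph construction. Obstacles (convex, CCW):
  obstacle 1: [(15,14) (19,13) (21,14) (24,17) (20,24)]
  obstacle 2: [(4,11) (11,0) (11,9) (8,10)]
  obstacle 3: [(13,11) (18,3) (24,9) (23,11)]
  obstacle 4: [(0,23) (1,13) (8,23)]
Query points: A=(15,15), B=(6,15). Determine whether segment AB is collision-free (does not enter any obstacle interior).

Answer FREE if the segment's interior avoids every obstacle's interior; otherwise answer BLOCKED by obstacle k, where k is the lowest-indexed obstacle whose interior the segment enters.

Obstacle 1 [(15,14) (19,13) (21,14) (24,17) (20,24)]:
  edge (15,14)–(19,13): clear
  edge (19,13)–(21,14): clear
  edge (21,14)–(24,17): clear
  edge (24,17)–(20,24): clear
  edge (20,24)–(15,14): clear
  midpoint (21/2,15) outside
  → clear
Obstacle 2 [(4,11) (11,0) (11,9) (8,10)]:
  edge (4,11)–(11,0): clear
  edge (11,0)–(11,9): clear
  edge (11,9)–(8,10): clear
  edge (8,10)–(4,11): clear
  midpoint (21/2,15) outside
  → clear
Obstacle 3 [(13,11) (18,3) (24,9) (23,11)]:
  edge (13,11)–(18,3): clear
  edge (18,3)–(24,9): clear
  edge (24,9)–(23,11): clear
  edge (23,11)–(13,11): clear
  midpoint (21/2,15) outside
  → clear
Obstacle 4 [(0,23) (1,13) (8,23)]:
  edge (0,23)–(1,13): clear
  edge (1,13)–(8,23): clear
  edge (8,23)–(0,23): clear
  midpoint (21/2,15) outside
  → clear

FREE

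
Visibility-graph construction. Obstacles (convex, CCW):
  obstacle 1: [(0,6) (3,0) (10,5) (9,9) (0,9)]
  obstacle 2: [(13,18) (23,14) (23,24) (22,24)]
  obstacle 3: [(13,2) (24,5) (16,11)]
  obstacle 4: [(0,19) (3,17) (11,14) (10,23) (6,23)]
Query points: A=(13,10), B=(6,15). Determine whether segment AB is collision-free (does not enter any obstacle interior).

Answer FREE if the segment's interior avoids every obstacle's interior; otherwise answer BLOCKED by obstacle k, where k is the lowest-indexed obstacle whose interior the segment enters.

FREE

Obstacle 1 [(0,6) (3,0) (10,5) (9,9) (0,9)]:
  edge (0,6)–(3,0): clear
  edge (3,0)–(10,5): clear
  edge (10,5)–(9,9): clear
  edge (9,9)–(0,9): clear
  edge (0,9)–(0,6): clear
  midpoint (19/2,25/2) outside
  → clear
Obstacle 2 [(13,18) (23,14) (23,24) (22,24)]:
  edge (13,18)–(23,14): clear
  edge (23,14)–(23,24): clear
  edge (23,24)–(22,24): clear
  edge (22,24)–(13,18): clear
  midpoint (19/2,25/2) outside
  → clear
Obstacle 3 [(13,2) (24,5) (16,11)]:
  edge (13,2)–(24,5): clear
  edge (24,5)–(16,11): clear
  edge (16,11)–(13,2): clear
  midpoint (19/2,25/2) outside
  → clear
Obstacle 4 [(0,19) (3,17) (11,14) (10,23) (6,23)]:
  edge (0,19)–(3,17): clear
  edge (3,17)–(11,14): clear
  edge (11,14)–(10,23): clear
  edge (10,23)–(6,23): clear
  edge (6,23)–(0,19): clear
  midpoint (19/2,25/2) outside
  → clear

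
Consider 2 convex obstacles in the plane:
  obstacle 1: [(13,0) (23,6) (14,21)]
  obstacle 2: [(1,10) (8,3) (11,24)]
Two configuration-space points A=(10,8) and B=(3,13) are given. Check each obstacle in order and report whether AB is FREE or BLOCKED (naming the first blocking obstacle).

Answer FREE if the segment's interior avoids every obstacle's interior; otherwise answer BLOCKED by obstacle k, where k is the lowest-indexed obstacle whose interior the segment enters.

BLOCKED by obstacle 2

Obstacle 1 [(13,0) (23,6) (14,21)]:
  edge (13,0)–(23,6): clear
  edge (23,6)–(14,21): clear
  edge (14,21)–(13,0): clear
  midpoint (13/2,21/2) outside
  → clear
Obstacle 2 [(1,10) (8,3) (11,24)]:
  edge (1,10)–(8,3): clear
  edge (8,3)–(11,24): crosses AB
  edge (11,24)–(1,10): crosses AB
  → BLOCKED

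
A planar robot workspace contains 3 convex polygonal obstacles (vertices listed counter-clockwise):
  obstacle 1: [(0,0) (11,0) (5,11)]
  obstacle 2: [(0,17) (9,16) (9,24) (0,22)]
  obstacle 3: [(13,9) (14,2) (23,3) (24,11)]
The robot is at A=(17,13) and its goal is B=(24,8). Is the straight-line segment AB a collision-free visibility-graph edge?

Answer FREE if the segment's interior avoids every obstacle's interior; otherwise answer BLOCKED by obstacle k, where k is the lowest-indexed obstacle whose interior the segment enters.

Obstacle 1 [(0,0) (11,0) (5,11)]:
  edge (0,0)–(11,0): clear
  edge (11,0)–(5,11): clear
  edge (5,11)–(0,0): clear
  midpoint (41/2,21/2) outside
  → clear
Obstacle 2 [(0,17) (9,16) (9,24) (0,22)]:
  edge (0,17)–(9,16): clear
  edge (9,16)–(9,24): clear
  edge (9,24)–(0,22): clear
  edge (0,22)–(0,17): clear
  midpoint (41/2,21/2) outside
  → clear
Obstacle 3 [(13,9) (14,2) (23,3) (24,11)]:
  edge (13,9)–(14,2): clear
  edge (14,2)–(23,3): clear
  edge (23,3)–(24,11): crosses AB
  edge (24,11)–(13,9): crosses AB
  → BLOCKED

BLOCKED by obstacle 3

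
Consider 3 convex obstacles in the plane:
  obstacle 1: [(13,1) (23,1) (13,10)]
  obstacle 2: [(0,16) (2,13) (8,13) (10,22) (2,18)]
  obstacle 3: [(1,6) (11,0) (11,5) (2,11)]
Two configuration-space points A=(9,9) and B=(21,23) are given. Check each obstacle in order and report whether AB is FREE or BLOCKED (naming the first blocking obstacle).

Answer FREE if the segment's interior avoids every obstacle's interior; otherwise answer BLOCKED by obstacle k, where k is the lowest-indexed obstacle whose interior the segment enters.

FREE

Obstacle 1 [(13,1) (23,1) (13,10)]:
  edge (13,1)–(23,1): clear
  edge (23,1)–(13,10): clear
  edge (13,10)–(13,1): clear
  midpoint (15,16) outside
  → clear
Obstacle 2 [(0,16) (2,13) (8,13) (10,22) (2,18)]:
  edge (0,16)–(2,13): clear
  edge (2,13)–(8,13): clear
  edge (8,13)–(10,22): clear
  edge (10,22)–(2,18): clear
  edge (2,18)–(0,16): clear
  midpoint (15,16) outside
  → clear
Obstacle 3 [(1,6) (11,0) (11,5) (2,11)]:
  edge (1,6)–(11,0): clear
  edge (11,0)–(11,5): clear
  edge (11,5)–(2,11): clear
  edge (2,11)–(1,6): clear
  midpoint (15,16) outside
  → clear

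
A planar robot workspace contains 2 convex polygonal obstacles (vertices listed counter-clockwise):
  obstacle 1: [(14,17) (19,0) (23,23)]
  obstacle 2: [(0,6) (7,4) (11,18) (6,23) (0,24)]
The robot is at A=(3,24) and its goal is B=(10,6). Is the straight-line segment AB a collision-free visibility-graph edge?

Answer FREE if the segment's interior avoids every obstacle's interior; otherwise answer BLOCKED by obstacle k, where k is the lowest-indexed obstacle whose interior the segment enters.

BLOCKED by obstacle 2

Obstacle 1 [(14,17) (19,0) (23,23)]:
  edge (14,17)–(19,0): clear
  edge (19,0)–(23,23): clear
  edge (23,23)–(14,17): clear
  midpoint (13/2,15) outside
  → clear
Obstacle 2 [(0,6) (7,4) (11,18) (6,23) (0,24)]:
  edge (0,6)–(7,4): clear
  edge (7,4)–(11,18): crosses AB
  edge (11,18)–(6,23): clear
  edge (6,23)–(0,24): crosses AB
  edge (0,24)–(0,6): clear
  → BLOCKED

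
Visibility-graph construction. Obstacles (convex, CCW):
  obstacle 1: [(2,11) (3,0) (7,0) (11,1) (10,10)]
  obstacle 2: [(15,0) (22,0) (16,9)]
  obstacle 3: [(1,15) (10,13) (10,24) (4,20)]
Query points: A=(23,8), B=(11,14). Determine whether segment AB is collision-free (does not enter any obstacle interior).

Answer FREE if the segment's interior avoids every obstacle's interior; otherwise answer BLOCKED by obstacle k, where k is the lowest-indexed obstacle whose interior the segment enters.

FREE

Obstacle 1 [(2,11) (3,0) (7,0) (11,1) (10,10)]:
  edge (2,11)–(3,0): clear
  edge (3,0)–(7,0): clear
  edge (7,0)–(11,1): clear
  edge (11,1)–(10,10): clear
  edge (10,10)–(2,11): clear
  midpoint (17,11) outside
  → clear
Obstacle 2 [(15,0) (22,0) (16,9)]:
  edge (15,0)–(22,0): clear
  edge (22,0)–(16,9): clear
  edge (16,9)–(15,0): clear
  midpoint (17,11) outside
  → clear
Obstacle 3 [(1,15) (10,13) (10,24) (4,20)]:
  edge (1,15)–(10,13): clear
  edge (10,13)–(10,24): clear
  edge (10,24)–(4,20): clear
  edge (4,20)–(1,15): clear
  midpoint (17,11) outside
  → clear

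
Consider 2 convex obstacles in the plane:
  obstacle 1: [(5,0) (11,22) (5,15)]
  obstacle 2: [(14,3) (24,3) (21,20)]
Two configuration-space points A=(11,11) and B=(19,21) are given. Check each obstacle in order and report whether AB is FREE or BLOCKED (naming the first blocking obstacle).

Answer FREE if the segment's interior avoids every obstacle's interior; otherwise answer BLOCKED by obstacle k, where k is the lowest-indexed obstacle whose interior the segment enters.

Obstacle 1 [(5,0) (11,22) (5,15)]:
  edge (5,0)–(11,22): clear
  edge (11,22)–(5,15): clear
  edge (5,15)–(5,0): clear
  midpoint (15,16) outside
  → clear
Obstacle 2 [(14,3) (24,3) (21,20)]:
  edge (14,3)–(24,3): clear
  edge (24,3)–(21,20): clear
  edge (21,20)–(14,3): clear
  midpoint (15,16) outside
  → clear

FREE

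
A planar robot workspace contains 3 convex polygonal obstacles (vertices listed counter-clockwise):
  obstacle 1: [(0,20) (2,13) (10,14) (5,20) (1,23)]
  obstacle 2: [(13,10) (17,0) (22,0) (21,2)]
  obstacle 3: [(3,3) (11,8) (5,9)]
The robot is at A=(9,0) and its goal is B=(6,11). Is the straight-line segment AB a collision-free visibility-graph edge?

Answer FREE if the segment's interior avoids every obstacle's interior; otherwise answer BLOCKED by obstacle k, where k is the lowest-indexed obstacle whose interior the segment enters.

BLOCKED by obstacle 3

Obstacle 1 [(0,20) (2,13) (10,14) (5,20) (1,23)]:
  edge (0,20)–(2,13): clear
  edge (2,13)–(10,14): clear
  edge (10,14)–(5,20): clear
  edge (5,20)–(1,23): clear
  edge (1,23)–(0,20): clear
  midpoint (15/2,11/2) outside
  → clear
Obstacle 2 [(13,10) (17,0) (22,0) (21,2)]:
  edge (13,10)–(17,0): clear
  edge (17,0)–(22,0): clear
  edge (22,0)–(21,2): clear
  edge (21,2)–(13,10): clear
  midpoint (15/2,11/2) outside
  → clear
Obstacle 3 [(3,3) (11,8) (5,9)]:
  edge (3,3)–(11,8): crosses AB
  edge (11,8)–(5,9): crosses AB
  edge (5,9)–(3,3): clear
  → BLOCKED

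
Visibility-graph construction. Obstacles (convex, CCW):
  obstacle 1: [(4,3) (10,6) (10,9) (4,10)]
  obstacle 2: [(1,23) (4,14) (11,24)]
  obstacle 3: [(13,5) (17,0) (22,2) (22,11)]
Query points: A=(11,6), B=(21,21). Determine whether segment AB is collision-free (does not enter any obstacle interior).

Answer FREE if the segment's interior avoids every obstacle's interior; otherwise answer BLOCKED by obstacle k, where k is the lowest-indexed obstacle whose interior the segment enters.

FREE

Obstacle 1 [(4,3) (10,6) (10,9) (4,10)]:
  edge (4,3)–(10,6): clear
  edge (10,6)–(10,9): clear
  edge (10,9)–(4,10): clear
  edge (4,10)–(4,3): clear
  midpoint (16,27/2) outside
  → clear
Obstacle 2 [(1,23) (4,14) (11,24)]:
  edge (1,23)–(4,14): clear
  edge (4,14)–(11,24): clear
  edge (11,24)–(1,23): clear
  midpoint (16,27/2) outside
  → clear
Obstacle 3 [(13,5) (17,0) (22,2) (22,11)]:
  edge (13,5)–(17,0): clear
  edge (17,0)–(22,2): clear
  edge (22,2)–(22,11): clear
  edge (22,11)–(13,5): clear
  midpoint (16,27/2) outside
  → clear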